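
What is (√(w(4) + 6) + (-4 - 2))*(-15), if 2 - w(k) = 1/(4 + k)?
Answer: 90 - 45*√14/4 ≈ 47.906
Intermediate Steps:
w(k) = 2 - 1/(4 + k)
(√(w(4) + 6) + (-4 - 2))*(-15) = (√((7 + 2*4)/(4 + 4) + 6) + (-4 - 2))*(-15) = (√((7 + 8)/8 + 6) - 6)*(-15) = (√((⅛)*15 + 6) - 6)*(-15) = (√(15/8 + 6) - 6)*(-15) = (√(63/8) - 6)*(-15) = (3*√14/4 - 6)*(-15) = (-6 + 3*√14/4)*(-15) = 90 - 45*√14/4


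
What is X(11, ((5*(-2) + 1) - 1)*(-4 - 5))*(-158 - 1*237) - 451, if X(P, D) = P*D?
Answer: -391501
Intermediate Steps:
X(P, D) = D*P
X(11, ((5*(-2) + 1) - 1)*(-4 - 5))*(-158 - 1*237) - 451 = ((((5*(-2) + 1) - 1)*(-4 - 5))*11)*(-158 - 1*237) - 451 = ((((-10 + 1) - 1)*(-9))*11)*(-158 - 237) - 451 = (((-9 - 1)*(-9))*11)*(-395) - 451 = (-10*(-9)*11)*(-395) - 451 = (90*11)*(-395) - 451 = 990*(-395) - 451 = -391050 - 451 = -391501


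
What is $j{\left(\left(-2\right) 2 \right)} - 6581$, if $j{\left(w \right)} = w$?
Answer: $-6585$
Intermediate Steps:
$j{\left(\left(-2\right) 2 \right)} - 6581 = \left(-2\right) 2 - 6581 = -4 - 6581 = -6585$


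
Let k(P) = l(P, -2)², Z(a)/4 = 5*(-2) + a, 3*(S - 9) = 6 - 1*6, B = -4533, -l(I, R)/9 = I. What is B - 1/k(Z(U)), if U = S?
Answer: -5874769/1296 ≈ -4533.0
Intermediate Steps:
l(I, R) = -9*I
S = 9 (S = 9 + (6 - 1*6)/3 = 9 + (6 - 6)/3 = 9 + (⅓)*0 = 9 + 0 = 9)
U = 9
Z(a) = -40 + 4*a (Z(a) = 4*(5*(-2) + a) = 4*(-10 + a) = -40 + 4*a)
k(P) = 81*P² (k(P) = (-9*P)² = 81*P²)
B - 1/k(Z(U)) = -4533 - 1/(81*(-40 + 4*9)²) = -4533 - 1/(81*(-40 + 36)²) = -4533 - 1/(81*(-4)²) = -4533 - 1/(81*16) = -4533 - 1/1296 = -5874769/1296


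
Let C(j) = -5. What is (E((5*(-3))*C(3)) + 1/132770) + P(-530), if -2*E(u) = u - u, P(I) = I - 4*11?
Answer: -76209979/132770 ≈ -574.00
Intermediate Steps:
P(I) = -44 + I (P(I) = I - 44 = -44 + I)
E(u) = 0 (E(u) = -(u - u)/2 = -1/2*0 = 0)
(E((5*(-3))*C(3)) + 1/132770) + P(-530) = (0 + 1/132770) + (-44 - 530) = (0 + 1/132770) - 574 = 1/132770 - 574 = -76209979/132770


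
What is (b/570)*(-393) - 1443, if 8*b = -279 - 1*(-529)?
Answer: -222611/152 ≈ -1464.5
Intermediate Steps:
b = 125/4 (b = (-279 - 1*(-529))/8 = (-279 + 529)/8 = (1/8)*250 = 125/4 ≈ 31.250)
(b/570)*(-393) - 1443 = ((125/4)/570)*(-393) - 1443 = ((125/4)*(1/570))*(-393) - 1443 = (25/456)*(-393) - 1443 = -3275/152 - 1443 = -222611/152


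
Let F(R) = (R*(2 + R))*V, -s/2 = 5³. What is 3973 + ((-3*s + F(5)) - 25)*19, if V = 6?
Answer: 21738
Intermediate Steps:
s = -250 (s = -2*5³ = -2*125 = -250)
F(R) = 6*R*(2 + R) (F(R) = (R*(2 + R))*6 = 6*R*(2 + R))
3973 + ((-3*s + F(5)) - 25)*19 = 3973 + ((-3*(-250) + 6*5*(2 + 5)) - 25)*19 = 3973 + ((750 + 6*5*7) - 25)*19 = 3973 + ((750 + 210) - 25)*19 = 3973 + (960 - 25)*19 = 3973 + 935*19 = 3973 + 17765 = 21738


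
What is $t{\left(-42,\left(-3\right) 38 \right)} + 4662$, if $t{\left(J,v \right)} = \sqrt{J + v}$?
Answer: $4662 + 2 i \sqrt{39} \approx 4662.0 + 12.49 i$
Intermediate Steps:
$t{\left(-42,\left(-3\right) 38 \right)} + 4662 = \sqrt{-42 - 114} + 4662 = \sqrt{-156} + 4662 = 2 i \sqrt{39} + 4662 = 4662 + 2 i \sqrt{39}$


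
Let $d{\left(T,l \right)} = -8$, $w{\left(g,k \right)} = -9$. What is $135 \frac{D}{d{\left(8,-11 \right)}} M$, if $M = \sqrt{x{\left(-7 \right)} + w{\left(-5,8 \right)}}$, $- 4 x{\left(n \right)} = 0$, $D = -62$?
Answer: $\frac{12555 i}{4} \approx 3138.8 i$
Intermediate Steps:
$x{\left(n \right)} = 0$ ($x{\left(n \right)} = \left(- \frac{1}{4}\right) 0 = 0$)
$M = 3 i$ ($M = \sqrt{0 - 9} = \sqrt{-9} = 3 i \approx 3.0 i$)
$135 \frac{D}{d{\left(8,-11 \right)}} M = 135 \left(- \frac{62}{-8}\right) 3 i = 135 \left(\left(-62\right) \left(- \frac{1}{8}\right)\right) 3 i = 135 \cdot \frac{31}{4} \cdot 3 i = \frac{4185 \cdot 3 i}{4} = \frac{12555 i}{4}$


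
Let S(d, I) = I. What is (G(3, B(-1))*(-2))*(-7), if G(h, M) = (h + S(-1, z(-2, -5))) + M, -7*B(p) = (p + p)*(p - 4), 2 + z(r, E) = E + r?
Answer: -104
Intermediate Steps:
z(r, E) = -2 + E + r (z(r, E) = -2 + (E + r) = -2 + E + r)
B(p) = -2*p*(-4 + p)/7 (B(p) = -(p + p)*(p - 4)/7 = -2*p*(-4 + p)/7)
G(h, M) = -9 + M + h (G(h, M) = (h + (-2 - 5 - 2)) + M = (h - 9) + M = (-9 + h) + M = -9 + M + h)
(G(3, B(-1))*(-2))*(-7) = ((-9 + (2/7)*(-1)*(4 - 1*(-1)) + 3)*(-2))*(-7) = ((-9 + (2/7)*(-1)*(4 + 1) + 3)*(-2))*(-7) = ((-9 + (2/7)*(-1)*5 + 3)*(-2))*(-7) = ((-9 - 10/7 + 3)*(-2))*(-7) = -52/7*(-2)*(-7) = (104/7)*(-7) = -104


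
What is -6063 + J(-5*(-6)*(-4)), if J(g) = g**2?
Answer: 8337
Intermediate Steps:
-6063 + J(-5*(-6)*(-4)) = -6063 + (-5*(-6)*(-4))**2 = -6063 + (30*(-4))**2 = -6063 + (-120)**2 = -6063 + 14400 = 8337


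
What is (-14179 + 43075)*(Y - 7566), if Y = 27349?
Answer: 571649568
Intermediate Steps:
(-14179 + 43075)*(Y - 7566) = (-14179 + 43075)*(27349 - 7566) = 28896*19783 = 571649568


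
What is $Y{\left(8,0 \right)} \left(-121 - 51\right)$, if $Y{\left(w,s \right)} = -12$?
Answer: $2064$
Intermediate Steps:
$Y{\left(8,0 \right)} \left(-121 - 51\right) = - 12 \left(-121 - 51\right) = \left(-12\right) \left(-172\right) = 2064$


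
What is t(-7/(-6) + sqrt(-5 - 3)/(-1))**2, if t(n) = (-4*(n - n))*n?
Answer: 0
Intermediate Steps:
t(n) = 0 (t(n) = (-4*0)*n = 0*n = 0)
t(-7/(-6) + sqrt(-5 - 3)/(-1))**2 = 0**2 = 0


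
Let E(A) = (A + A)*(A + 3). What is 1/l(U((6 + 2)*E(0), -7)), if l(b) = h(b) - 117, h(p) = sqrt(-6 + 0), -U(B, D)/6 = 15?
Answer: -39/4565 - I*sqrt(6)/13695 ≈ -0.0085433 - 0.00017886*I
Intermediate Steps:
E(A) = 2*A*(3 + A) (E(A) = (2*A)*(3 + A) = 2*A*(3 + A))
U(B, D) = -90 (U(B, D) = -6*15 = -90)
h(p) = I*sqrt(6) (h(p) = sqrt(-6) = I*sqrt(6))
l(b) = -117 + I*sqrt(6) (l(b) = I*sqrt(6) - 117 = -117 + I*sqrt(6))
1/l(U((6 + 2)*E(0), -7)) = 1/(-117 + I*sqrt(6))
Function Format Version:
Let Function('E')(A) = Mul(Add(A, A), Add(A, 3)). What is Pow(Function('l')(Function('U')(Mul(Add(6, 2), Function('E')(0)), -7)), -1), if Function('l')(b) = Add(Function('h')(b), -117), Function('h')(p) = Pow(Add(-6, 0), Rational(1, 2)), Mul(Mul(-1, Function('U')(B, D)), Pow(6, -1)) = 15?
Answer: Add(Rational(-39, 4565), Mul(Rational(-1, 13695), I, Pow(6, Rational(1, 2)))) ≈ Add(-0.0085433, Mul(-0.00017886, I))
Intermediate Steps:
Function('E')(A) = Mul(2, A, Add(3, A)) (Function('E')(A) = Mul(Mul(2, A), Add(3, A)) = Mul(2, A, Add(3, A)))
Function('U')(B, D) = -90 (Function('U')(B, D) = Mul(-6, 15) = -90)
Function('h')(p) = Mul(I, Pow(6, Rational(1, 2))) (Function('h')(p) = Pow(-6, Rational(1, 2)) = Mul(I, Pow(6, Rational(1, 2))))
Function('l')(b) = Add(-117, Mul(I, Pow(6, Rational(1, 2)))) (Function('l')(b) = Add(Mul(I, Pow(6, Rational(1, 2))), -117) = Add(-117, Mul(I, Pow(6, Rational(1, 2)))))
Pow(Function('l')(Function('U')(Mul(Add(6, 2), Function('E')(0)), -7)), -1) = Pow(Add(-117, Mul(I, Pow(6, Rational(1, 2)))), -1)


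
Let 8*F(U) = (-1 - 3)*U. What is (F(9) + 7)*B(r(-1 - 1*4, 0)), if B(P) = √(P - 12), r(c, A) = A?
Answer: 5*I*√3 ≈ 8.6602*I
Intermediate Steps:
F(U) = -U/2 (F(U) = ((-1 - 3)*U)/8 = (-4*U)/8 = -U/2)
B(P) = √(-12 + P)
(F(9) + 7)*B(r(-1 - 1*4, 0)) = (-½*9 + 7)*√(-12 + 0) = (-9/2 + 7)*√(-12) = 5*(2*I*√3)/2 = 5*I*√3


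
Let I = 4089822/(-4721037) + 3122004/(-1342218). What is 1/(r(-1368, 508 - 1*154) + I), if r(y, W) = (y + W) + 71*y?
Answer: -352036713337/34550710927492262 ≈ -1.0189e-5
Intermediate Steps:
I = -1123807172408/352036713337 (I = 4089822*(-1/4721037) + 3122004*(-1/1342218) = -1363274/1573679 - 520334/223703 = -1123807172408/352036713337 ≈ -3.1923)
r(y, W) = W + 72*y (r(y, W) = (W + y) + 71*y = W + 72*y)
1/(r(-1368, 508 - 1*154) + I) = 1/(((508 - 1*154) + 72*(-1368)) - 1123807172408/352036713337) = 1/(((508 - 154) - 98496) - 1123807172408/352036713337) = 1/((354 - 98496) - 1123807172408/352036713337) = 1/(-98142 - 1123807172408/352036713337) = 1/(-34550710927492262/352036713337) = -352036713337/34550710927492262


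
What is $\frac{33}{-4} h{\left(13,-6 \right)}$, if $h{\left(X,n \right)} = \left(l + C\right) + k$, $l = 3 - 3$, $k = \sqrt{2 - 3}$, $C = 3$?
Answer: $- \frac{99}{4} - \frac{33 i}{4} \approx -24.75 - 8.25 i$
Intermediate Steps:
$k = i$ ($k = \sqrt{-1} = i \approx 1.0 i$)
$l = 0$ ($l = 3 - 3 = 0$)
$h{\left(X,n \right)} = 3 + i$ ($h{\left(X,n \right)} = \left(0 + 3\right) + i = 3 + i$)
$\frac{33}{-4} h{\left(13,-6 \right)} = \frac{33}{-4} \left(3 + i\right) = 33 \left(- \frac{1}{4}\right) \left(3 + i\right) = - \frac{33 \left(3 + i\right)}{4} = - \frac{99}{4} - \frac{33 i}{4}$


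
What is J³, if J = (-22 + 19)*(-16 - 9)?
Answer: 421875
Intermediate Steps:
J = 75 (J = -3*(-25) = 75)
J³ = 75³ = 421875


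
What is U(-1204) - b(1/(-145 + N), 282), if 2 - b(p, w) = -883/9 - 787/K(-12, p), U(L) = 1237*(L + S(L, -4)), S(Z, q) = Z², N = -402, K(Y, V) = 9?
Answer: 16125169108/9 ≈ 1.7917e+9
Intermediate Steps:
U(L) = 1237*L + 1237*L² (U(L) = 1237*(L + L²) = 1237*L + 1237*L²)
b(p, w) = 1688/9 (b(p, w) = 2 - (-883/9 - 787/9) = 2 - 1*(-1670/9) = 2 + 1670/9 = 1688/9)
U(-1204) - b(1/(-145 + N), 282) = 1237*(-1204)*(1 - 1204) - 1*1688/9 = 1237*(-1204)*(-1203) - 1688/9 = 1791685644 - 1688/9 = 16125169108/9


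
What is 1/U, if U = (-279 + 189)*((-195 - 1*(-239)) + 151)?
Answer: -1/17550 ≈ -5.6980e-5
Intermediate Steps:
U = -17550 (U = -90*((-195 + 239) + 151) = -90*(44 + 151) = -90*195 = -17550)
1/U = 1/(-17550) = -1/17550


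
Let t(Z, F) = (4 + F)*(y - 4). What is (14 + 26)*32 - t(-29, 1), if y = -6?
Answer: 1330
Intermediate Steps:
t(Z, F) = -40 - 10*F (t(Z, F) = (4 + F)*(-6 - 4) = (4 + F)*(-10) = -40 - 10*F)
(14 + 26)*32 - t(-29, 1) = (14 + 26)*32 - (-40 - 10*1) = 40*32 - (-40 - 10) = 1280 - 1*(-50) = 1280 + 50 = 1330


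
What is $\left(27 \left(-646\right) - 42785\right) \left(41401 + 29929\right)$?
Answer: $-4295991910$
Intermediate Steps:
$\left(27 \left(-646\right) - 42785\right) \left(41401 + 29929\right) = \left(-17442 - 42785\right) 71330 = \left(-60227\right) 71330 = -4295991910$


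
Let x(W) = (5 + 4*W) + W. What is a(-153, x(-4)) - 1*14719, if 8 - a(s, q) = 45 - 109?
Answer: -14647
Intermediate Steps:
x(W) = 5 + 5*W
a(s, q) = 72 (a(s, q) = 8 - (45 - 109) = 8 - 1*(-64) = 8 + 64 = 72)
a(-153, x(-4)) - 1*14719 = 72 - 1*14719 = 72 - 14719 = -14647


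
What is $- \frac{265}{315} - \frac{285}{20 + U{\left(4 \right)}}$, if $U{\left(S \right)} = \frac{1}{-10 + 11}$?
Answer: $- \frac{908}{63} \approx -14.413$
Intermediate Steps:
$U{\left(S \right)} = 1$ ($U{\left(S \right)} = 1^{-1} = 1$)
$- \frac{265}{315} - \frac{285}{20 + U{\left(4 \right)}} = - \frac{265}{315} - \frac{285}{20 + 1} = \left(-265\right) \frac{1}{315} - \frac{285}{21} = - \frac{53}{63} - \frac{95}{7} = - \frac{908}{63}$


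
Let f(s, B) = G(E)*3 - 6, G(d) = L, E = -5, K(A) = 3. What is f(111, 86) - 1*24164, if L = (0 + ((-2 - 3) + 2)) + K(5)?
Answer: -24170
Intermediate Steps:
L = 0 (L = (0 + ((-2 - 3) + 2)) + 3 = (0 + (-5 + 2)) + 3 = (0 - 3) + 3 = -3 + 3 = 0)
G(d) = 0
f(s, B) = -6 (f(s, B) = 0*3 - 6 = 0 - 6 = -6)
f(111, 86) - 1*24164 = -6 - 1*24164 = -6 - 24164 = -24170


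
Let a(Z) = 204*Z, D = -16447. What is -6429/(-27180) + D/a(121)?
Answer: -1334889/3106070 ≈ -0.42977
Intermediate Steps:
-6429/(-27180) + D/a(121) = -6429/(-27180) - 16447/(204*121) = -6429*(-1/27180) - 16447/24684 = 2143/9060 - 16447*1/24684 = 2143/9060 - 16447/24684 = -1334889/3106070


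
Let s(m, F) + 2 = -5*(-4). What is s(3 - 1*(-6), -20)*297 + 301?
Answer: 5647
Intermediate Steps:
s(m, F) = 18 (s(m, F) = -2 - 5*(-4) = -2 + 20 = 18)
s(3 - 1*(-6), -20)*297 + 301 = 18*297 + 301 = 5346 + 301 = 5647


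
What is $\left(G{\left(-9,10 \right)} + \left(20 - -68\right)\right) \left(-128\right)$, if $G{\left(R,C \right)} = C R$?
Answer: $256$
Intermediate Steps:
$\left(G{\left(-9,10 \right)} + \left(20 - -68\right)\right) \left(-128\right) = \left(10 \left(-9\right) + \left(20 - -68\right)\right) \left(-128\right) = \left(-90 + \left(20 + 68\right)\right) \left(-128\right) = \left(-90 + 88\right) \left(-128\right) = \left(-2\right) \left(-128\right) = 256$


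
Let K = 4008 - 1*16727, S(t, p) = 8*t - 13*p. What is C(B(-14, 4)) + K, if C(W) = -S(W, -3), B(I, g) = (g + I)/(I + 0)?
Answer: -89346/7 ≈ -12764.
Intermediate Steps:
S(t, p) = -13*p + 8*t
B(I, g) = (I + g)/I
C(W) = -39 - 8*W (C(W) = -(-13*(-3) + 8*W) = -(39 + 8*W) = -39 - 8*W)
K = -12719 (K = 4008 - 16727 = -12719)
C(B(-14, 4)) + K = (-39 - 8*(-14 + 4)/(-14)) - 12719 = (-39 - (-4)*(-10)/7) - 12719 = (-39 - 8*5/7) - 12719 = (-39 - 40/7) - 12719 = -313/7 - 12719 = -89346/7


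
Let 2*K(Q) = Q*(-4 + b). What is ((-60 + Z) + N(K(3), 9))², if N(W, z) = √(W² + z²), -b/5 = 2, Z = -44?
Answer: 11338 - 624*√58 ≈ 6585.8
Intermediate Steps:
b = -10 (b = -5*2 = -10)
K(Q) = -7*Q (K(Q) = (Q*(-4 - 10))/2 = (Q*(-14))/2 = (-14*Q)/2 = -7*Q)
((-60 + Z) + N(K(3), 9))² = ((-60 - 44) + √((-7*3)² + 9²))² = (-104 + √((-21)² + 81))² = (-104 + √(441 + 81))² = (-104 + √522)² = (-104 + 3*√58)²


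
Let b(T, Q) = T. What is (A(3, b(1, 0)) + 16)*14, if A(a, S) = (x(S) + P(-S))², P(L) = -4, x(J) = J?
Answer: 350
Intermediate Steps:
A(a, S) = (-4 + S)² (A(a, S) = (S - 4)² = (-4 + S)²)
(A(3, b(1, 0)) + 16)*14 = ((-4 + 1)² + 16)*14 = ((-3)² + 16)*14 = (9 + 16)*14 = 25*14 = 350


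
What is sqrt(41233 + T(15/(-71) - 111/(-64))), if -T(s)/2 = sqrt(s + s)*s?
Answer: sqrt(53211021568 - 20763*sqrt(109198))/1136 ≈ 203.05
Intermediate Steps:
T(s) = -2*sqrt(2)*s**(3/2) (T(s) = -2*sqrt(s + s)*s = -2*sqrt(2*s)*s = -2*sqrt(2)*sqrt(s)*s = -2*sqrt(2)*s**(3/2))
sqrt(41233 + T(15/(-71) - 111/(-64))) = sqrt(41233 - 2*sqrt(2)*(15/(-71) - 111/(-64))**(3/2)) = sqrt(41233 - 2*sqrt(2)*(15*(-1/71) - 111*(-1/64))**(3/2)) = sqrt(41233 - 2*sqrt(2)*(-15/71 + 111/64)**(3/2)) = sqrt(41233 - 2*sqrt(2)*(6921/4544)**(3/2)) = sqrt(41233 - 2*sqrt(2)*20763*sqrt(54599)/2580992) = sqrt(41233 - 20763*sqrt(109198)/1290496)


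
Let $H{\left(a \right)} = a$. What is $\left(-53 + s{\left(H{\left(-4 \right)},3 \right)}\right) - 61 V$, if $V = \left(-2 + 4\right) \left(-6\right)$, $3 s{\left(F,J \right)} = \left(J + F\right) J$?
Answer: $678$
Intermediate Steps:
$s{\left(F,J \right)} = \frac{J \left(F + J\right)}{3}$ ($s{\left(F,J \right)} = \frac{\left(J + F\right) J}{3} = \frac{\left(F + J\right) J}{3} = \frac{J \left(F + J\right)}{3}$)
$V = -12$ ($V = 2 \left(-6\right) = -12$)
$\left(-53 + s{\left(H{\left(-4 \right)},3 \right)}\right) - 61 V = \left(-53 + \frac{1}{3} \cdot 3 \left(-4 + 3\right)\right) - -732 = \left(-53 + \frac{1}{3} \cdot 3 \left(-1\right)\right) + 732 = \left(-53 - 1\right) + 732 = -54 + 732 = 678$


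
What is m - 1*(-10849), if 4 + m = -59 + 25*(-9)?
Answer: 10561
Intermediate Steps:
m = -288 (m = -4 + (-59 + 25*(-9)) = -4 + (-59 - 225) = -4 - 284 = -288)
m - 1*(-10849) = -288 - 1*(-10849) = -288 + 10849 = 10561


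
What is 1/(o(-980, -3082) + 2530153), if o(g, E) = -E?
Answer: 1/2533235 ≈ 3.9475e-7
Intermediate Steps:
1/(o(-980, -3082) + 2530153) = 1/(-1*(-3082) + 2530153) = 1/(3082 + 2530153) = 1/2533235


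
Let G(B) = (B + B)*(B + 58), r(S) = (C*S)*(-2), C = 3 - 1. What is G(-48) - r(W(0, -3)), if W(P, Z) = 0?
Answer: -960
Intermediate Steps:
C = 2
r(S) = -4*S (r(S) = (2*S)*(-2) = -4*S)
G(B) = 2*B*(58 + B) (G(B) = (2*B)*(58 + B) = 2*B*(58 + B))
G(-48) - r(W(0, -3)) = 2*(-48)*(58 - 48) - (-4)*0 = 2*(-48)*10 - 1*0 = -960 + 0 = -960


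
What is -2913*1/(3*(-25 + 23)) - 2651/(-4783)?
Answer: 4649595/9566 ≈ 486.05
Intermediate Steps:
-2913*1/(3*(-25 + 23)) - 2651/(-4783) = -2913/((-2*3)) - 2651*(-1/4783) = -2913/(-6) + 2651/4783 = -2913*(-⅙) + 2651/4783 = 971/2 + 2651/4783 = 4649595/9566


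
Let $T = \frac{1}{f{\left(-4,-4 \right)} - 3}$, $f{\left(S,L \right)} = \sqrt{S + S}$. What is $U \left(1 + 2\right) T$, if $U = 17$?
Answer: $-9 - 6 i \sqrt{2} \approx -9.0 - 8.4853 i$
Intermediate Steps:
$f{\left(S,L \right)} = \sqrt{2} \sqrt{S}$ ($f{\left(S,L \right)} = \sqrt{2 S} = \sqrt{2} \sqrt{S}$)
$T = \frac{1}{-3 + 2 i \sqrt{2}}$ ($T = \frac{1}{\sqrt{2} \sqrt{-4} - 3} = \frac{1}{\sqrt{2} \cdot 2 i - 3} = \frac{1}{2 i \sqrt{2} - 3} = \frac{1}{-3 + 2 i \sqrt{2}} \approx -0.17647 - 0.16638 i$)
$U \left(1 + 2\right) T = 17 \left(1 + 2\right) \left(- \frac{3}{17} - \frac{2 i \sqrt{2}}{17}\right) = 17 \cdot 3 \left(- \frac{3}{17} - \frac{2 i \sqrt{2}}{17}\right) = 51 \left(- \frac{3}{17} - \frac{2 i \sqrt{2}}{17}\right) = -9 - 6 i \sqrt{2}$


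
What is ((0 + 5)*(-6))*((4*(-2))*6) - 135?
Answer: 1305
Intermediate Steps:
((0 + 5)*(-6))*((4*(-2))*6) - 135 = (5*(-6))*(-8*6) - 135 = -30*(-48) - 135 = 1440 - 135 = 1305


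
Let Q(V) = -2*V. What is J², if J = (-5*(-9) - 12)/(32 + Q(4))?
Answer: 121/64 ≈ 1.8906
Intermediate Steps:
J = 11/8 (J = (-5*(-9) - 12)/(32 - 2*4) = (45 - 12)/(32 - 8) = 33/24 = 33*(1/24) = 11/8 ≈ 1.3750)
J² = (11/8)² = 121/64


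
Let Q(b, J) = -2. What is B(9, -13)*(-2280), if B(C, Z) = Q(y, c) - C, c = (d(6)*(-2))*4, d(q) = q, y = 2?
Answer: 25080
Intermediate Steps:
c = -48 (c = (6*(-2))*4 = -12*4 = -48)
B(C, Z) = -2 - C
B(9, -13)*(-2280) = (-2 - 1*9)*(-2280) = (-2 - 9)*(-2280) = -11*(-2280) = 25080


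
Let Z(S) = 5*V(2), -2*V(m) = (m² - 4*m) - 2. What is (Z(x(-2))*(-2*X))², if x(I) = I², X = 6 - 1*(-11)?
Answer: 260100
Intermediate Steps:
X = 17 (X = 6 + 11 = 17)
V(m) = 1 + 2*m - m²/2 (V(m) = -((m² - 4*m) - 2)/2 = -(-2 + m² - 4*m)/2 = 1 + 2*m - m²/2)
Z(S) = 15 (Z(S) = 5*(1 + 2*2 - ½*2²) = 5*(1 + 4 - ½*4) = 5*(1 + 4 - 2) = 5*3 = 15)
(Z(x(-2))*(-2*X))² = (15*(-2*17))² = (15*(-34))² = (-510)² = 260100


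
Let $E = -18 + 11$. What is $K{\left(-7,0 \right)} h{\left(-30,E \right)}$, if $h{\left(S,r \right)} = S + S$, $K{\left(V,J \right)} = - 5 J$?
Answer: $0$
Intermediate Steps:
$E = -7$
$h{\left(S,r \right)} = 2 S$
$K{\left(-7,0 \right)} h{\left(-30,E \right)} = \left(-5\right) 0 \cdot 2 \left(-30\right) = 0 \left(-60\right) = 0$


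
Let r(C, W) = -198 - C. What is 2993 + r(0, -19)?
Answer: 2795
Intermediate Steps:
2993 + r(0, -19) = 2993 + (-198 - 1*0) = 2993 + (-198 + 0) = 2993 - 198 = 2795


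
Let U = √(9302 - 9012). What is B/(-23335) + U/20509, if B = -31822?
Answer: 31822/23335 + √290/20509 ≈ 1.3645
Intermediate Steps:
U = √290 ≈ 17.029
B/(-23335) + U/20509 = -31822/(-23335) + √290/20509 = -31822*(-1/23335) + √290*(1/20509) = 31822/23335 + √290/20509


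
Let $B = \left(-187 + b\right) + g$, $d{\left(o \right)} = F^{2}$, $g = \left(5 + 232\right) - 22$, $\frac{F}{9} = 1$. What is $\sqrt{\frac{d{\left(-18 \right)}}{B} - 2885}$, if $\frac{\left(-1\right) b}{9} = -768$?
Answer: $\frac{i \sqrt{34737855965}}{3470} \approx 53.712 i$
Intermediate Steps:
$b = 6912$ ($b = \left(-9\right) \left(-768\right) = 6912$)
$F = 9$ ($F = 9 \cdot 1 = 9$)
$g = 215$ ($g = 237 - 22 = 215$)
$d{\left(o \right)} = 81$ ($d{\left(o \right)} = 9^{2} = 81$)
$B = 6940$ ($B = \left(-187 + 6912\right) + 215 = 6725 + 215 = 6940$)
$\sqrt{\frac{d{\left(-18 \right)}}{B} - 2885} = \sqrt{\frac{81}{6940} - 2885} = \sqrt{- \frac{20021819}{6940}} = \frac{i \sqrt{34737855965}}{3470}$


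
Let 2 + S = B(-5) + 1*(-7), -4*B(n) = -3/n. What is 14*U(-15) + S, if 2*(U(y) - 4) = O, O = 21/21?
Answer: 1077/20 ≈ 53.850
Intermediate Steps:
O = 1 (O = 21*(1/21) = 1)
U(y) = 9/2 (U(y) = 4 + (½)*1 = 4 + ½ = 9/2)
B(n) = 3/(4*n) (B(n) = -(-3)/(4*n) = 3/(4*n))
S = -183/20 (S = -2 + ((¾)/(-5) + 1*(-7)) = -2 + ((¾)*(-⅕) - 7) = -2 + (-3/20 - 7) = -2 - 143/20 = -183/20 ≈ -9.1500)
14*U(-15) + S = 14*(9/2) - 183/20 = 63 - 183/20 = 1077/20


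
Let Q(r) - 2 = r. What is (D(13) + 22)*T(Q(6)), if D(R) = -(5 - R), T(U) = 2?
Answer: 60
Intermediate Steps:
Q(r) = 2 + r
D(R) = -5 + R
(D(13) + 22)*T(Q(6)) = ((-5 + 13) + 22)*2 = (8 + 22)*2 = 30*2 = 60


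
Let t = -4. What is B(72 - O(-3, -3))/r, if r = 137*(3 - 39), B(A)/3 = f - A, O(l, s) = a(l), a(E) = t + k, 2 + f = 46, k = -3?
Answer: 35/1644 ≈ 0.021290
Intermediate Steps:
f = 44 (f = -2 + 46 = 44)
a(E) = -7 (a(E) = -4 - 3 = -7)
O(l, s) = -7
B(A) = 132 - 3*A (B(A) = 3*(44 - A) = 132 - 3*A)
r = -4932 (r = 137*(-36) = -4932)
B(72 - O(-3, -3))/r = (132 - 3*(72 - 1*(-7)))/(-4932) = (132 - 3*(72 + 7))*(-1/4932) = (132 - 3*79)*(-1/4932) = (132 - 237)*(-1/4932) = -105*(-1/4932) = 35/1644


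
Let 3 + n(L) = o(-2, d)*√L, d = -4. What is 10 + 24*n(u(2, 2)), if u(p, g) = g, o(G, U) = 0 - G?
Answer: -62 + 48*√2 ≈ 5.8822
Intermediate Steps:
o(G, U) = -G
n(L) = -3 + 2*√L (n(L) = -3 + (-1*(-2))*√L = -3 + 2*√L)
10 + 24*n(u(2, 2)) = 10 + 24*(-3 + 2*√2) = 10 + (-72 + 48*√2) = -62 + 48*√2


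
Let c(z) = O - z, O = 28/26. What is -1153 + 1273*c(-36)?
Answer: 598597/13 ≈ 46046.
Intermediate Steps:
O = 14/13 (O = 28*(1/26) = 14/13 ≈ 1.0769)
c(z) = 14/13 - z
-1153 + 1273*c(-36) = -1153 + 1273*(14/13 - 1*(-36)) = -1153 + 1273*(14/13 + 36) = -1153 + 1273*(482/13) = -1153 + 613586/13 = 598597/13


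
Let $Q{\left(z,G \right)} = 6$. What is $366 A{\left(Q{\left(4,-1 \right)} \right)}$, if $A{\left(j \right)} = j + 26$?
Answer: $11712$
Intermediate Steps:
$A{\left(j \right)} = 26 + j$
$366 A{\left(Q{\left(4,-1 \right)} \right)} = 366 \left(26 + 6\right) = 366 \cdot 32 = 11712$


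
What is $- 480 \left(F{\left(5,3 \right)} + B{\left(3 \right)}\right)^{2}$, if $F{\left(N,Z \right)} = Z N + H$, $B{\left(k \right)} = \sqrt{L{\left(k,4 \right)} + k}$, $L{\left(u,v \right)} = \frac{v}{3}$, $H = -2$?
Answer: $-83200 - 4160 \sqrt{39} \approx -1.0918 \cdot 10^{5}$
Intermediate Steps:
$L{\left(u,v \right)} = \frac{v}{3}$ ($L{\left(u,v \right)} = v \frac{1}{3} = \frac{v}{3}$)
$B{\left(k \right)} = \sqrt{\frac{4}{3} + k}$ ($B{\left(k \right)} = \sqrt{\frac{1}{3} \cdot 4 + k} = \sqrt{\frac{4}{3} + k}$)
$F{\left(N,Z \right)} = -2 + N Z$ ($F{\left(N,Z \right)} = Z N - 2 = N Z - 2 = -2 + N Z$)
$- 480 \left(F{\left(5,3 \right)} + B{\left(3 \right)}\right)^{2} = - 480 \left(\left(-2 + 5 \cdot 3\right) + \frac{\sqrt{12 + 9 \cdot 3}}{3}\right)^{2} = - 480 \left(\left(-2 + 15\right) + \frac{\sqrt{12 + 27}}{3}\right)^{2} = - 480 \left(13 + \frac{\sqrt{39}}{3}\right)^{2}$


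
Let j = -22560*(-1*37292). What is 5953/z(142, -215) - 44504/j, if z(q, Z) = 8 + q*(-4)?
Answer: -391275671/36807204 ≈ -10.630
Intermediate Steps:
z(q, Z) = 8 - 4*q
j = 841307520 (j = -22560/(1/(-37292)) = -22560/(-1/37292) = -22560*(-37292) = 841307520)
5953/z(142, -215) - 44504/j = 5953/(8 - 4*142) - 44504/841307520 = 5953/(8 - 568) - 44504*1/841307520 = 5953/(-560) - 5563/105163440 = 5953*(-1/560) - 5563/105163440 = -5953/560 - 5563/105163440 = -391275671/36807204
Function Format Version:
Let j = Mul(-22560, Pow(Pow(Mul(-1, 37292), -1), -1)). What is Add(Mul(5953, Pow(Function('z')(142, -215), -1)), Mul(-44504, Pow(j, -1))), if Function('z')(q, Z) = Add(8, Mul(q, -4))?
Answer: Rational(-391275671, 36807204) ≈ -10.630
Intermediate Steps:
Function('z')(q, Z) = Add(8, Mul(-4, q))
j = 841307520 (j = Mul(-22560, Pow(Pow(-37292, -1), -1)) = Mul(-22560, Pow(Rational(-1, 37292), -1)) = Mul(-22560, -37292) = 841307520)
Add(Mul(5953, Pow(Function('z')(142, -215), -1)), Mul(-44504, Pow(j, -1))) = Add(Mul(5953, Pow(Add(8, Mul(-4, 142)), -1)), Mul(-44504, Pow(841307520, -1))) = Add(Mul(5953, Pow(Add(8, -568), -1)), Mul(-44504, Rational(1, 841307520))) = Add(Mul(5953, Pow(-560, -1)), Rational(-5563, 105163440)) = Add(Mul(5953, Rational(-1, 560)), Rational(-5563, 105163440)) = Add(Rational(-5953, 560), Rational(-5563, 105163440)) = Rational(-391275671, 36807204)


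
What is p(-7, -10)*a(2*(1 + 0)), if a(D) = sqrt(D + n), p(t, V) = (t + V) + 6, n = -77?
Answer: -55*I*sqrt(3) ≈ -95.263*I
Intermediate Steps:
p(t, V) = 6 + V + t (p(t, V) = (V + t) + 6 = 6 + V + t)
a(D) = sqrt(-77 + D) (a(D) = sqrt(D - 77) = sqrt(-77 + D))
p(-7, -10)*a(2*(1 + 0)) = (6 - 10 - 7)*sqrt(-77 + 2*(1 + 0)) = -11*sqrt(-77 + 2*1) = -11*sqrt(-77 + 2) = -55*I*sqrt(3)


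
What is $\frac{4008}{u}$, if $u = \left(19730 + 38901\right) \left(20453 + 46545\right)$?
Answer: $\frac{2004}{1964079869} \approx 1.0203 \cdot 10^{-6}$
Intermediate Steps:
$u = 3928159738$ ($u = 58631 \cdot 66998 = 3928159738$)
$\frac{4008}{u} = \frac{4008}{3928159738} = 4008 \cdot \frac{1}{3928159738} = \frac{2004}{1964079869}$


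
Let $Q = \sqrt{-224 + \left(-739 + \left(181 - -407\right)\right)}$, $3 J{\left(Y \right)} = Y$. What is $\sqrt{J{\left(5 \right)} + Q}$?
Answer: $\frac{\sqrt{15 + 45 i \sqrt{15}}}{3} \approx 3.2483 + 2.9808 i$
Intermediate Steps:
$J{\left(Y \right)} = \frac{Y}{3}$
$Q = 5 i \sqrt{15}$ ($Q = \sqrt{-224 + \left(-739 + \left(181 + 407\right)\right)} = \sqrt{-224 + \left(-739 + 588\right)} = \sqrt{-224 - 151} = \sqrt{-375} = 5 i \sqrt{15} \approx 19.365 i$)
$\sqrt{J{\left(5 \right)} + Q} = \sqrt{\frac{1}{3} \cdot 5 + 5 i \sqrt{15}} = \sqrt{\frac{5}{3} + 5 i \sqrt{15}}$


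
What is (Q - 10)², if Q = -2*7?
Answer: 576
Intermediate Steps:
Q = -14
(Q - 10)² = (-14 - 10)² = (-24)² = 576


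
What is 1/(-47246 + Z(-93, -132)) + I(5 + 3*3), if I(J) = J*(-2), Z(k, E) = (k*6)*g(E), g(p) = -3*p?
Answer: -7509993/268214 ≈ -28.000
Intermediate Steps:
Z(k, E) = -18*E*k (Z(k, E) = (k*6)*(-3*E) = (6*k)*(-3*E) = -18*E*k)
I(J) = -2*J
1/(-47246 + Z(-93, -132)) + I(5 + 3*3) = 1/(-47246 - 18*(-132)*(-93)) - 2*(5 + 3*3) = 1/(-47246 - 220968) - 2*(5 + 9) = 1/(-268214) - 2*14 = -1/268214 - 28 = -7509993/268214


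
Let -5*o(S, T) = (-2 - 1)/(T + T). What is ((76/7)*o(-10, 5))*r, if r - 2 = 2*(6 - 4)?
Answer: 684/175 ≈ 3.9086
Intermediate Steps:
r = 6 (r = 2 + 2*(6 - 4) = 2 + 2*2 = 2 + 4 = 6)
o(S, T) = 3/(10*T) (o(S, T) = -(-2 - 1)/(5*(T + T)) = -(-3)/(5*(2*T)) = -(-3)*1/(2*T)/5 = -(-3)/(10*T) = 3/(10*T))
((76/7)*o(-10, 5))*r = ((76/7)*((3/10)/5))*6 = ((76*(1/7))*((3/10)*(1/5)))*6 = ((76/7)*(3/50))*6 = (114/175)*6 = 684/175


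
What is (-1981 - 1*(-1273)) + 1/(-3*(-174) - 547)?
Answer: -17701/25 ≈ -708.04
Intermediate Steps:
(-1981 - 1*(-1273)) + 1/(-3*(-174) - 547) = (-1981 + 1273) + 1/(522 - 547) = -708 + 1/(-25) = -708 - 1/25 = -17701/25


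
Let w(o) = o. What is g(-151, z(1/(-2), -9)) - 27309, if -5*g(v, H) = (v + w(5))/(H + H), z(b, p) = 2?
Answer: -273017/10 ≈ -27302.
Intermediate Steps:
g(v, H) = -(5 + v)/(10*H) (g(v, H) = -(v + 5)/(5*(H + H)) = -(5 + v)/(5*(2*H)) = -(5 + v)*1/(2*H)/5 = -(5 + v)/(10*H))
g(-151, z(1/(-2), -9)) - 27309 = (⅒)*(-5 - 1*(-151))/2 - 27309 = (⅒)*(½)*(-5 + 151) - 27309 = (⅒)*(½)*146 - 27309 = 73/10 - 27309 = -273017/10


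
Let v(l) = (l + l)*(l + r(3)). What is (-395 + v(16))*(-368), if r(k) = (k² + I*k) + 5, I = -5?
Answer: -31280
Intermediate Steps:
r(k) = 5 + k² - 5*k (r(k) = (k² - 5*k) + 5 = 5 + k² - 5*k)
v(l) = 2*l*(-1 + l) (v(l) = (l + l)*(l + (5 + 3² - 5*3)) = (2*l)*(l + (5 + 9 - 15)) = (2*l)*(l - 1) = (2*l)*(-1 + l) = 2*l*(-1 + l))
(-395 + v(16))*(-368) = (-395 + 2*16*(-1 + 16))*(-368) = (-395 + 2*16*15)*(-368) = (-395 + 480)*(-368) = 85*(-368) = -31280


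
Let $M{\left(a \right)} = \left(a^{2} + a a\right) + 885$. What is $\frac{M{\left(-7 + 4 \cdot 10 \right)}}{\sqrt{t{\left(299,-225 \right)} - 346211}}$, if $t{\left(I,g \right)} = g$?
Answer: $- \frac{3063 i \sqrt{86609}}{173218} \approx - 5.204 i$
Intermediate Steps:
$M{\left(a \right)} = 885 + 2 a^{2}$ ($M{\left(a \right)} = \left(a^{2} + a^{2}\right) + 885 = 2 a^{2} + 885 = 885 + 2 a^{2}$)
$\frac{M{\left(-7 + 4 \cdot 10 \right)}}{\sqrt{t{\left(299,-225 \right)} - 346211}} = \frac{885 + 2 \left(-7 + 4 \cdot 10\right)^{2}}{\sqrt{-225 - 346211}} = \frac{885 + 2 \left(-7 + 40\right)^{2}}{\sqrt{-346436}} = \frac{885 + 2 \cdot 33^{2}}{2 i \sqrt{86609}} = \left(885 + 2 \cdot 1089\right) \left(- \frac{i \sqrt{86609}}{173218}\right) = \left(885 + 2178\right) \left(- \frac{i \sqrt{86609}}{173218}\right) = 3063 \left(- \frac{i \sqrt{86609}}{173218}\right) = - \frac{3063 i \sqrt{86609}}{173218}$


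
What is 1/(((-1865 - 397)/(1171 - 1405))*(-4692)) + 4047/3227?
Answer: 183552505/146363812 ≈ 1.2541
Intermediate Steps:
1/(((-1865 - 397)/(1171 - 1405))*(-4692)) + 4047/3227 = -1/4692/(-2262/(-234)) + 4047*(1/3227) = -1/4692/(-2262*(-1/234)) + 4047/3227 = -1/4692/(29/3) + 4047/3227 = (3/29)*(-1/4692) + 4047/3227 = -1/45356 + 4047/3227 = 183552505/146363812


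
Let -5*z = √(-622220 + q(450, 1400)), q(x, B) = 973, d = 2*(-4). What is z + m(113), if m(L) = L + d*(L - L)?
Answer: 113 - I*√621247/5 ≈ 113.0 - 157.64*I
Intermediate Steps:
d = -8
z = -I*√621247/5 (z = -√(-622220 + 973)/5 = -I*√621247/5 ≈ -157.64*I)
m(L) = L (m(L) = L - 8*(L - L) = L - 8*0 = L + 0 = L)
z + m(113) = -I*√621247/5 + 113 = 113 - I*√621247/5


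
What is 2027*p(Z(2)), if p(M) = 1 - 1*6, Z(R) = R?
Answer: -10135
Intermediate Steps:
p(M) = -5 (p(M) = 1 - 6 = -5)
2027*p(Z(2)) = 2027*(-5) = -10135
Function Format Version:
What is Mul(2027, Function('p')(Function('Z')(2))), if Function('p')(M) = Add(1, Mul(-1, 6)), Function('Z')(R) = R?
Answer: -10135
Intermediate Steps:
Function('p')(M) = -5 (Function('p')(M) = Add(1, -6) = -5)
Mul(2027, Function('p')(Function('Z')(2))) = Mul(2027, -5) = -10135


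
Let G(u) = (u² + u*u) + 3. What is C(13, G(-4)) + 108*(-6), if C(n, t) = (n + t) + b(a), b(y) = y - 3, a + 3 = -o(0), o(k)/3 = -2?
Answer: -600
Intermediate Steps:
o(k) = -6 (o(k) = 3*(-2) = -6)
a = 3 (a = -3 - 1*(-6) = -3 + 6 = 3)
b(y) = -3 + y
G(u) = 3 + 2*u² (G(u) = (u² + u²) + 3 = 2*u² + 3 = 3 + 2*u²)
C(n, t) = n + t (C(n, t) = (n + t) + (-3 + 3) = (n + t) + 0 = n + t)
C(13, G(-4)) + 108*(-6) = (13 + (3 + 2*(-4)²)) + 108*(-6) = (13 + (3 + 2*16)) - 648 = (13 + (3 + 32)) - 648 = (13 + 35) - 648 = 48 - 648 = -600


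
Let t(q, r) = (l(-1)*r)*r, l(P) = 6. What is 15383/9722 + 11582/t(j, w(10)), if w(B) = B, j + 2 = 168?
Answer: 30457501/1458300 ≈ 20.886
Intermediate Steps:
j = 166 (j = -2 + 168 = 166)
t(q, r) = 6*r² (t(q, r) = (6*r)*r = 6*r²)
15383/9722 + 11582/t(j, w(10)) = 15383/9722 + 11582/((6*10²)) = 15383*(1/9722) + 11582/((6*100)) = 15383/9722 + 11582/600 = 15383/9722 + 11582*(1/600) = 15383/9722 + 5791/300 = 30457501/1458300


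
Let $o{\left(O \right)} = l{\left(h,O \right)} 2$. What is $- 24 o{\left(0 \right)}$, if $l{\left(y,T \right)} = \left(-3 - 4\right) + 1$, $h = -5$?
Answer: $288$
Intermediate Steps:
$l{\left(y,T \right)} = -6$ ($l{\left(y,T \right)} = -7 + 1 = -6$)
$o{\left(O \right)} = -12$ ($o{\left(O \right)} = \left(-6\right) 2 = -12$)
$- 24 o{\left(0 \right)} = \left(-24\right) \left(-12\right) = 288$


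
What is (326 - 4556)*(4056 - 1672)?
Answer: -10084320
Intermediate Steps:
(326 - 4556)*(4056 - 1672) = -4230*2384 = -10084320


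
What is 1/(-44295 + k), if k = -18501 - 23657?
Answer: -1/86453 ≈ -1.1567e-5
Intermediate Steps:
k = -42158
1/(-44295 + k) = 1/(-44295 - 42158) = 1/(-86453) = -1/86453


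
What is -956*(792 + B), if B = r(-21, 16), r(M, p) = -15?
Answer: -742812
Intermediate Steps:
B = -15
-956*(792 + B) = -956*(792 - 15) = -956*777 = -742812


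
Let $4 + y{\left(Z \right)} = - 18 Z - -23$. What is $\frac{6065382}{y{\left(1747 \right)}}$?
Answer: $- \frac{6065382}{31427} \approx -193.0$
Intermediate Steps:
$y{\left(Z \right)} = 19 - 18 Z$ ($y{\left(Z \right)} = -4 - \left(-23 + 18 Z\right) = 19 - 18 Z$)
$\frac{6065382}{y{\left(1747 \right)}} = \frac{6065382}{19 - 31446} = \frac{6065382}{-31427} = 6065382 \left(- \frac{1}{31427}\right) = - \frac{6065382}{31427}$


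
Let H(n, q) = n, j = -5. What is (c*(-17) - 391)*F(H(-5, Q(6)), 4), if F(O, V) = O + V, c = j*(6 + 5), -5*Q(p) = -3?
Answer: -544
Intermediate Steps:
Q(p) = ⅗ (Q(p) = -⅕*(-3) = ⅗)
c = -55 (c = -5*(6 + 5) = -5*11 = -55)
(c*(-17) - 391)*F(H(-5, Q(6)), 4) = (-55*(-17) - 391)*(-5 + 4) = (935 - 391)*(-1) = 544*(-1) = -544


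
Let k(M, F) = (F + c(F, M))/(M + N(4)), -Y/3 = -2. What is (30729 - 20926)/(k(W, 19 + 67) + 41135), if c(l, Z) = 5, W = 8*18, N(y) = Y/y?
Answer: 2852673/11970467 ≈ 0.23831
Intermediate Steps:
Y = 6 (Y = -3*(-2) = 6)
N(y) = 6/y
W = 144
k(M, F) = (5 + F)/(3/2 + M) (k(M, F) = (F + 5)/(M + 6/4) = (5 + F)/(M + 6*(¼)) = (5 + F)/(M + 3/2) = (5 + F)/(3/2 + M))
(30729 - 20926)/(k(W, 19 + 67) + 41135) = (30729 - 20926)/(2*(5 + (19 + 67))/(3 + 2*144) + 41135) = 9803/(2*(5 + 86)/(3 + 288) + 41135) = 9803/(2*91/291 + 41135) = 9803/(2*(1/291)*91 + 41135) = 9803/(182/291 + 41135) = 9803/(11970467/291) = 9803*(291/11970467) = 2852673/11970467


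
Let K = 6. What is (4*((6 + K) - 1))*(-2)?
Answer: -88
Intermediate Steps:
(4*((6 + K) - 1))*(-2) = (4*((6 + 6) - 1))*(-2) = (4*(12 - 1))*(-2) = (4*11)*(-2) = 44*(-2) = -88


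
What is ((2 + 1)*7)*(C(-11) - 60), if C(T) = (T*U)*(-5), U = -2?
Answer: -3570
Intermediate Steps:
C(T) = 10*T (C(T) = (T*(-2))*(-5) = -2*T*(-5) = 10*T)
((2 + 1)*7)*(C(-11) - 60) = ((2 + 1)*7)*(10*(-11) - 60) = (3*7)*(-110 - 60) = 21*(-170) = -3570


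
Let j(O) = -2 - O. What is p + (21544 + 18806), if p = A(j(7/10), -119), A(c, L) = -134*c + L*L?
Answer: 274364/5 ≈ 54873.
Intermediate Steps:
A(c, L) = L² - 134*c (A(c, L) = -134*c + L² = L² - 134*c)
p = 72614/5 (p = (-119)² - 134*(-2 - 7/10) = 14161 - 134*(-2 - 7/10) = 14161 - 134*(-27/10) = 14161 + 1809/5 = 72614/5 ≈ 14523.)
p + (21544 + 18806) = 72614/5 + (21544 + 18806) = 72614/5 + 40350 = 274364/5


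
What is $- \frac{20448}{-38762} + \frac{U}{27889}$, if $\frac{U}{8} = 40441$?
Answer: $\frac{6555433304}{540516709} \approx 12.128$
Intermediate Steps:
$U = 323528$ ($U = 8 \cdot 40441 = 323528$)
$- \frac{20448}{-38762} + \frac{U}{27889} = - \frac{20448}{-38762} + \frac{323528}{27889} = \left(-20448\right) \left(- \frac{1}{38762}\right) + 323528 \cdot \frac{1}{27889} = \frac{10224}{19381} + \frac{323528}{27889} = \frac{6555433304}{540516709}$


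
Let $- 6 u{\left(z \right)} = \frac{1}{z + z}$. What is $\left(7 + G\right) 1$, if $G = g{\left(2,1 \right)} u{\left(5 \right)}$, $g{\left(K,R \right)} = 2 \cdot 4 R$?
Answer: $\frac{103}{15} \approx 6.8667$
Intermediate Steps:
$g{\left(K,R \right)} = 8 R$
$u{\left(z \right)} = - \frac{1}{12 z}$ ($u{\left(z \right)} = - \frac{1}{6 \left(z + z\right)} = - \frac{1}{6 \cdot 2 z} = - \frac{\frac{1}{2} \frac{1}{z}}{6} = - \frac{1}{12 z}$)
$G = - \frac{2}{15}$ ($G = 8 \cdot 1 \left(- \frac{1}{12 \cdot 5}\right) = 8 \left(\left(- \frac{1}{12}\right) \frac{1}{5}\right) = 8 \left(- \frac{1}{60}\right) = - \frac{2}{15} \approx -0.13333$)
$\left(7 + G\right) 1 = \left(7 - \frac{2}{15}\right) 1 = \frac{103}{15} \cdot 1 = \frac{103}{15}$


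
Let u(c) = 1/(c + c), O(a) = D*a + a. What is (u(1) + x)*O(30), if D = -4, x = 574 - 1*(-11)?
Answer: -52695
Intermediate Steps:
x = 585 (x = 574 + 11 = 585)
O(a) = -3*a (O(a) = -4*a + a = -3*a)
u(c) = 1/(2*c)
(u(1) + x)*O(30) = ((½)/1 + 585)*(-3*30) = ((½)*1 + 585)*(-90) = (½ + 585)*(-90) = (1171/2)*(-90) = -52695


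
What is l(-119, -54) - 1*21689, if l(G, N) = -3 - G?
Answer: -21573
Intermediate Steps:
l(-119, -54) - 1*21689 = (-3 - 1*(-119)) - 1*21689 = (-3 + 119) - 21689 = 116 - 21689 = -21573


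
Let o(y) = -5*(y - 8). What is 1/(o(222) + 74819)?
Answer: 1/73749 ≈ 1.3560e-5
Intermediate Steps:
o(y) = 40 - 5*y (o(y) = -5*(-8 + y) = 40 - 5*y)
1/(o(222) + 74819) = 1/((40 - 5*222) + 74819) = 1/((40 - 1110) + 74819) = 1/(-1070 + 74819) = 1/73749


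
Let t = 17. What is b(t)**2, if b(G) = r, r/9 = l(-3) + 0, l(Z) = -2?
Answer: 324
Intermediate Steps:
r = -18 (r = 9*(-2 + 0) = 9*(-2) = -18)
b(G) = -18
b(t)**2 = (-18)**2 = 324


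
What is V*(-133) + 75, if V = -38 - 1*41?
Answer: 10582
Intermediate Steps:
V = -79 (V = -38 - 41 = -79)
V*(-133) + 75 = -79*(-133) + 75 = 10507 + 75 = 10582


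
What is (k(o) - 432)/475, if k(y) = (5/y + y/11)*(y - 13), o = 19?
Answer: -87792/99275 ≈ -0.88433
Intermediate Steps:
k(y) = (-13 + y)*(5/y + y/11) (k(y) = (5/y + y*(1/11))*(-13 + y) = (5/y + y/11)*(-13 + y) = (-13 + y)*(5/y + y/11))
(k(o) - 432)/475 = ((1/11)*(-715 + 19*(55 + 19**2 - 13*19))/19 - 432)/475 = ((1/11)*(1/19)*(-715 + 19*(55 + 361 - 247)) - 432)*(1/475) = ((1/11)*(1/19)*(-715 + 19*169) - 432)*(1/475) = ((1/11)*(1/19)*(-715 + 3211) - 432)*(1/475) = ((1/11)*(1/19)*2496 - 432)*(1/475) = (2496/209 - 432)*(1/475) = -87792/209*1/475 = -87792/99275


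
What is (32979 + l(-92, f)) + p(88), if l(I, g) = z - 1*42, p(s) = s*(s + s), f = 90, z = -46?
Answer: 48379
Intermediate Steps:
p(s) = 2*s² (p(s) = s*(2*s) = 2*s²)
l(I, g) = -88 (l(I, g) = -46 - 1*42 = -46 - 42 = -88)
(32979 + l(-92, f)) + p(88) = (32979 - 88) + 2*88² = 32891 + 2*7744 = 32891 + 15488 = 48379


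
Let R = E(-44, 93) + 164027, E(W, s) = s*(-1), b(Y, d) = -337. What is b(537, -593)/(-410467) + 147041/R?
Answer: 60410723905/67289497178 ≈ 0.89777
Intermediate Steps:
E(W, s) = -s
R = 163934 (R = -1*93 + 164027 = -93 + 164027 = 163934)
b(537, -593)/(-410467) + 147041/R = -337/(-410467) + 147041/163934 = -337*(-1/410467) + 147041*(1/163934) = 337/410467 + 147041/163934 = 60410723905/67289497178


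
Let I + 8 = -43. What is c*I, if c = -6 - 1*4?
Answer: 510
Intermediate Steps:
c = -10 (c = -6 - 4 = -10)
I = -51 (I = -8 - 43 = -51)
c*I = -10*(-51) = 510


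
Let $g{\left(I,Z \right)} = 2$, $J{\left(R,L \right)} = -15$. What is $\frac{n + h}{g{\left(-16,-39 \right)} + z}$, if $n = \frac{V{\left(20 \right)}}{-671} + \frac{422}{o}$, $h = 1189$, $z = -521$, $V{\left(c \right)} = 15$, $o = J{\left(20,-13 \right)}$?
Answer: $- \frac{11683898}{5223735} \approx -2.2367$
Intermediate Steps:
$o = -15$
$n = - \frac{283387}{10065}$ ($n = \frac{15}{-671} + \frac{422}{-15} = 15 \left(- \frac{1}{671}\right) + 422 \left(- \frac{1}{15}\right) = - \frac{15}{671} - \frac{422}{15} = - \frac{283387}{10065} \approx -28.156$)
$\frac{n + h}{g{\left(-16,-39 \right)} + z} = \frac{- \frac{283387}{10065} + 1189}{2 - 521} = \frac{1}{-519} \cdot \frac{11683898}{10065} = \left(- \frac{1}{519}\right) \frac{11683898}{10065} = - \frac{11683898}{5223735}$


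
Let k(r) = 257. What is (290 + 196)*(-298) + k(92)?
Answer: -144571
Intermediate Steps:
(290 + 196)*(-298) + k(92) = (290 + 196)*(-298) + 257 = 486*(-298) + 257 = -144828 + 257 = -144571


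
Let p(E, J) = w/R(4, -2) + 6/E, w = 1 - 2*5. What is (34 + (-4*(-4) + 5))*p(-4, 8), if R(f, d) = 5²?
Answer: -1023/10 ≈ -102.30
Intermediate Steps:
R(f, d) = 25
w = -9 (w = 1 - 10 = -9)
p(E, J) = -9/25 + 6/E
(34 + (-4*(-4) + 5))*p(-4, 8) = (34 + (-4*(-4) + 5))*(-9/25 + 6/(-4)) = (34 + (16 + 5))*(-9/25 + 6*(-¼)) = (34 + 21)*(-9/25 - 3/2) = 55*(-93/50) = -1023/10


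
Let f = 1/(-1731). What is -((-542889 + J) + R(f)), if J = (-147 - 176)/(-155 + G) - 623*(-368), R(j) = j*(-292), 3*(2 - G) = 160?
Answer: 336043879538/1071489 ≈ 3.1362e+5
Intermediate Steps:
f = -1/1731 ≈ -0.00057770
G = -154/3 (G = 2 - ⅓*160 = 2 - 160/3 = -154/3 ≈ -51.333)
R(j) = -292*j
J = 141915385/619 (J = (-147 - 176)/(-155 - 154/3) - 623*(-368) = -323/(-619/3) + 229264 = -323*(-3/619) + 229264 = 969/619 + 229264 = 141915385/619 ≈ 2.2927e+5)
-((-542889 + J) + R(f)) = -((-542889 + 141915385/619) - 292*(-1/1731)) = -(-194132906/619 + 292/1731) = -1*(-336043879538/1071489) = 336043879538/1071489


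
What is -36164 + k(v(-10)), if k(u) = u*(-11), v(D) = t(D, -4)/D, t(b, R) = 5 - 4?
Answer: -361629/10 ≈ -36163.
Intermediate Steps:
t(b, R) = 1
v(D) = 1/D
k(u) = -11*u
-36164 + k(v(-10)) = -36164 - 11/(-10) = -36164 - 11*(-⅒) = -36164 + 11/10 = -361629/10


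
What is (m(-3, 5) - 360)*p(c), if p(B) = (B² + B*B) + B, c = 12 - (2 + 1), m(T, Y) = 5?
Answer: -60705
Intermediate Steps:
c = 9 (c = 12 - 1*3 = 12 - 3 = 9)
p(B) = B + 2*B² (p(B) = (B² + B²) + B = 2*B² + B = B + 2*B²)
(m(-3, 5) - 360)*p(c) = (5 - 360)*(9*(1 + 2*9)) = -3195*(1 + 18) = -3195*19 = -355*171 = -60705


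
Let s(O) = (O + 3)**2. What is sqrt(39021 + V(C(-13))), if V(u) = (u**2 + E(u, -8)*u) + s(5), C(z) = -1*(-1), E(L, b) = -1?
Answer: sqrt(39085) ≈ 197.70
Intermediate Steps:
C(z) = 1
s(O) = (3 + O)**2
V(u) = 64 + u**2 - u (V(u) = (u**2 - u) + (3 + 5)**2 = (u**2 - u) + 8**2 = (u**2 - u) + 64 = 64 + u**2 - u)
sqrt(39021 + V(C(-13))) = sqrt(39021 + (64 + 1**2 - 1*1)) = sqrt(39021 + (64 + 1 - 1)) = sqrt(39021 + 64) = sqrt(39085)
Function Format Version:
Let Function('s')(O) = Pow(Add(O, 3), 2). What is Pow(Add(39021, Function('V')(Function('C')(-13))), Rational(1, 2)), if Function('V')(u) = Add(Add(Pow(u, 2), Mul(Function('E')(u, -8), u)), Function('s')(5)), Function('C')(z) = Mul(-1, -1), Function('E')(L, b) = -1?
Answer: Pow(39085, Rational(1, 2)) ≈ 197.70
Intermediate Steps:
Function('C')(z) = 1
Function('s')(O) = Pow(Add(3, O), 2)
Function('V')(u) = Add(64, Pow(u, 2), Mul(-1, u)) (Function('V')(u) = Add(Add(Pow(u, 2), Mul(-1, u)), Pow(Add(3, 5), 2)) = Add(Add(Pow(u, 2), Mul(-1, u)), Pow(8, 2)) = Add(Add(Pow(u, 2), Mul(-1, u)), 64) = Add(64, Pow(u, 2), Mul(-1, u)))
Pow(Add(39021, Function('V')(Function('C')(-13))), Rational(1, 2)) = Pow(Add(39021, Add(64, Pow(1, 2), Mul(-1, 1))), Rational(1, 2)) = Pow(Add(39021, Add(64, 1, -1)), Rational(1, 2)) = Pow(Add(39021, 64), Rational(1, 2)) = Pow(39085, Rational(1, 2))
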